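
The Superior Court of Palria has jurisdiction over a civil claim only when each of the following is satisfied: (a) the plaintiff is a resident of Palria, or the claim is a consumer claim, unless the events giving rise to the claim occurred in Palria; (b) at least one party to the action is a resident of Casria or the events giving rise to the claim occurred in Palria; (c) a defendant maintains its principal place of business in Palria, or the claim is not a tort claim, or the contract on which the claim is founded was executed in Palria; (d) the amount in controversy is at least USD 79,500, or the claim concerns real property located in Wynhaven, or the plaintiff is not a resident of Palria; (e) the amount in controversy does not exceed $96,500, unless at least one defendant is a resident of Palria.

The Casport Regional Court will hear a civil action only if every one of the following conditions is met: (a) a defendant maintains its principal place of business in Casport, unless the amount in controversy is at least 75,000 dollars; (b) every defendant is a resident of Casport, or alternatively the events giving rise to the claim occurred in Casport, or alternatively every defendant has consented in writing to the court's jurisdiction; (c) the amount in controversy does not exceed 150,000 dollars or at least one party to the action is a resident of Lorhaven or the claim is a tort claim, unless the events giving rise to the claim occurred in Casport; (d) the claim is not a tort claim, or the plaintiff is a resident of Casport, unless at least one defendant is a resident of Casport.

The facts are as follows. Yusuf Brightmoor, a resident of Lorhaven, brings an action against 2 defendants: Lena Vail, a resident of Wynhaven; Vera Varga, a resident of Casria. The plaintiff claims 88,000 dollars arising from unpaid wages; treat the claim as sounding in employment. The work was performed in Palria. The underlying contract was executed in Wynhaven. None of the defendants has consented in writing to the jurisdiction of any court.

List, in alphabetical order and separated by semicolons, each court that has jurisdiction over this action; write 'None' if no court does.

The Superior Court of Palria:
  (a) The plaintiff resides in Lorhaven, not Palria; the claim is an employment claim, not a consumer claim — every alternative fails. The proviso rescues it, though: the operative events occurred in Palria. Met.
  (b) Vera Varga resides in Casria, so one alternative holds. Satisfied.
  (c) The claim is an employment claim, not a tort claim, so this disjunct is met. Met.
  (d) The amount in controversy is 88,000 dollars, which meets the 79,500 dollars floor, so one alternative holds. Satisfied.
  (e) The amount in controversy is USD 88,000, within the USD 96,500 ceiling. Condition met.
  → Every requirement is satisfied — jurisdiction.
The Casport Regional Court:
  (a) No defendant is a corporation. However, the amount in controversy is USD 88,000, which meets the USD 75,000 floor, so the 'unless' proviso supplies this condition. Condition met.
  (b) The defendants reside as follows — Lena Vail in Wynhaven, Vera Varga in Casria — not all in Casport; the operative events occurred in Palria, not Casport; no such written consent has been filed — none of the alternatives is met. Fails.
  (c) The amount in controversy is 88,000 dollars, within the 150,000 dollars ceiling, so one alternative holds. Satisfied.
  (d) The claim is an employment claim, not a tort claim, which satisfies one of the alternatives. Met.
  → At least one condition fails; no jurisdiction.

the Superior Court of Palria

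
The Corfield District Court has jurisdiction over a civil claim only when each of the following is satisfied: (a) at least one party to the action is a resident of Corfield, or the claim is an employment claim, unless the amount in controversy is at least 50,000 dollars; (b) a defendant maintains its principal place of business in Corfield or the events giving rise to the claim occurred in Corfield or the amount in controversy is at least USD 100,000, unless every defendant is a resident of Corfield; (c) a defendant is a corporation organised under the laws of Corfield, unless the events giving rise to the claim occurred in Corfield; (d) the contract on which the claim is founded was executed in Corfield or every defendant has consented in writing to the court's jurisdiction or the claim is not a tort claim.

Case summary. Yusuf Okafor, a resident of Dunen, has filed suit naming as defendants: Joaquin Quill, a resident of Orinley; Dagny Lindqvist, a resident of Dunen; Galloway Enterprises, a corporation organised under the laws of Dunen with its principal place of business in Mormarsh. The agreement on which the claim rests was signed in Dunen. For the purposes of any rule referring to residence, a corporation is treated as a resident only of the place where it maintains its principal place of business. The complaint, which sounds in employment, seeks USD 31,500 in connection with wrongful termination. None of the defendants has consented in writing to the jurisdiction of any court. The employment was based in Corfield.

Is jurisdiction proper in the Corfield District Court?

Yes

The Corfield District Court:
  (a) The claim is an employment claim — that alternative is enough. Satisfied.
  (b) The operative events occurred in Corfield, which satisfies one of the alternatives. Satisfied.
  (c) The corporate defendant(s) are organised in Dunen, not Corfield. The proviso rescues it, though: the operative events occurred in Corfield. Condition met.
  (d) The claim is an employment claim, not a tort claim — that alternative is enough. Condition met.
  → The court has jurisdiction.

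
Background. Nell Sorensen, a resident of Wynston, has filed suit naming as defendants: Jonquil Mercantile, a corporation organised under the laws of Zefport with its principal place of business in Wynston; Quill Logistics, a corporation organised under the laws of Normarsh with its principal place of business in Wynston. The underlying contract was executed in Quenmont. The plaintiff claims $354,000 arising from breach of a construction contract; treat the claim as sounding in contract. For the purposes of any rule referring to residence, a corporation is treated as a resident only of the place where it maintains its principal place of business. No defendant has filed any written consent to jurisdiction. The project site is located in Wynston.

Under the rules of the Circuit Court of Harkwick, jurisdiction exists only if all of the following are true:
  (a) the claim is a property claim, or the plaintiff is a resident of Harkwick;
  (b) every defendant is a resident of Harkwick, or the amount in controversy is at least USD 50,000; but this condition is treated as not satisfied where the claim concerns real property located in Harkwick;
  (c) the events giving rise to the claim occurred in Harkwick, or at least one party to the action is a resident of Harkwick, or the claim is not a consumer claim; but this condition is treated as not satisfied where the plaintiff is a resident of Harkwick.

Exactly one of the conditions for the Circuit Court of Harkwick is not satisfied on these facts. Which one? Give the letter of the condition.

(a)

The Circuit Court of Harkwick:
  (a) The claim is a contract claim, not a property claim; the plaintiff resides in Wynston, not Harkwick — every alternative fails. Condition not met.
  (b) The amount in controversy is USD 354,000, which meets the $50,000 floor — that alternative is enough. And the carve-out is inapplicable — the claim does not concern real property. Condition met.
  (c) The claim is a contract claim, not a consumer claim, which satisfies one of the alternatives. The exception is not triggered, since the plaintiff resides in Wynston, not Harkwick. Satisfied.
Only condition (a) fails.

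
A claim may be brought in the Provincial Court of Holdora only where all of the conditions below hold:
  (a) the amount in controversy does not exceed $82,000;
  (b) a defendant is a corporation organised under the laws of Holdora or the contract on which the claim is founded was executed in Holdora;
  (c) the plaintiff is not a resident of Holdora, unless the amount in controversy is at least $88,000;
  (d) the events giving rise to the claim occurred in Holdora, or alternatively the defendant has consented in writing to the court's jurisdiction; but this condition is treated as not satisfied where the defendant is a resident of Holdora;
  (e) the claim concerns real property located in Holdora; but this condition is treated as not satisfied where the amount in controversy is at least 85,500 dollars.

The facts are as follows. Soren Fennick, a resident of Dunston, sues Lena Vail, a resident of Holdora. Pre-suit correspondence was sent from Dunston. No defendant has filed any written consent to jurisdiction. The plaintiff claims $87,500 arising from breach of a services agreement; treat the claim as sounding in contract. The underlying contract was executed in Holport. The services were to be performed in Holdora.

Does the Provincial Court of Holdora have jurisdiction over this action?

No

The Provincial Court of Holdora:
  (a) The amount in controversy is USD 87,500, above the USD 82,000 ceiling. Fails.
  (b) No defendant is a corporation; the contract was executed in Holport, not Holdora — no alternative holds. Not met.
  (c) The plaintiff resides in Dunston, which is not Holdora. Met.
  (d) The operative events occurred in Holdora, so this disjunct is met. But the defendant resides in Holdora, triggering the carve-out and defeating this condition. Condition not met.
  (e) The claim does not concern real property. Fails.
  → Not every requirement is met — no jurisdiction.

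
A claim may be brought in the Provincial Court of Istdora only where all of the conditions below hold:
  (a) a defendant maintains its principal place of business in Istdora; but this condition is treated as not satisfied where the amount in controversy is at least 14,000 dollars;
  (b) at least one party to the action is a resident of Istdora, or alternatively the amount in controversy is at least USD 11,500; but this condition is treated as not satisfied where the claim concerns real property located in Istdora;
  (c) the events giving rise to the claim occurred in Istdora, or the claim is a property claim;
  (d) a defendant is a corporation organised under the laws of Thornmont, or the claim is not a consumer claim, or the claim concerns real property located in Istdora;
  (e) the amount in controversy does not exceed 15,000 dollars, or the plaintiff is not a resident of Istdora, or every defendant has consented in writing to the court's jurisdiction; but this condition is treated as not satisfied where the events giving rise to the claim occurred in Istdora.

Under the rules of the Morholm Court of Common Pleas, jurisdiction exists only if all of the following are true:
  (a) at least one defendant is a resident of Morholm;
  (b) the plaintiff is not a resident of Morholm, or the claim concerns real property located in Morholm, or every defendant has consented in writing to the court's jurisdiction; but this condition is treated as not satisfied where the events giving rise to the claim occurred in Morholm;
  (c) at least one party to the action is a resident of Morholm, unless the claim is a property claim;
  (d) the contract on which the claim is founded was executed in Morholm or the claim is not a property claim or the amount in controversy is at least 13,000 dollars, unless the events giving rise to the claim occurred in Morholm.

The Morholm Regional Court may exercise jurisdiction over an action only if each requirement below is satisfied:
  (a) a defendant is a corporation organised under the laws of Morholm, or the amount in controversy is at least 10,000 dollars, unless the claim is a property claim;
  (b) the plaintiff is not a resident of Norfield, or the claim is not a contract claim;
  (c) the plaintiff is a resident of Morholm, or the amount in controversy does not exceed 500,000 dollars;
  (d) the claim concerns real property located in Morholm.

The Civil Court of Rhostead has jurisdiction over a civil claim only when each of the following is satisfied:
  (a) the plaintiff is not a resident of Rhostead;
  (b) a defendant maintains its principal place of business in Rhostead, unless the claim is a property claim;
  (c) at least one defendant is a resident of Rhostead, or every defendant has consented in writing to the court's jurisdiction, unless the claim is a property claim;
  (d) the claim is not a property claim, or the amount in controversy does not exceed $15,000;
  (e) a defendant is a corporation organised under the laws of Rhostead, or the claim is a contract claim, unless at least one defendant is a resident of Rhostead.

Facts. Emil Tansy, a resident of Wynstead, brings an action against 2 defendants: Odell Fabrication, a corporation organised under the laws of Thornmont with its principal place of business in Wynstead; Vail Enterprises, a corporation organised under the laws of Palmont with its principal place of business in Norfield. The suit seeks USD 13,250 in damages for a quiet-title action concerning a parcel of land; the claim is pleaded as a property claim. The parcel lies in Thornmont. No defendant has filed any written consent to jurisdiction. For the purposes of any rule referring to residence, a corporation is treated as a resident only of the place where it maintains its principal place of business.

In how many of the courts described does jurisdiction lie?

The Provincial Court of Istdora:
  (a) The corporate defendant(s) have their principal place of business in Norfield, Wynstead, not Istdora. Fails.
  (b) The amount in controversy is $13,250, which meets the $11,500 floor, so this disjunct is met. And the carve-out is inapplicable — the property lies in Thornmont, not Istdora. Condition met.
  (c) The claim is a property claim, which satisfies one of the alternatives. Met.
  (d) Odell Fabrication is organised under the laws of Thornmont, which satisfies one of the alternatives. Satisfied.
  (e) The amount in controversy is 13,250 dollars, within the USD 15,000 ceiling — that alternative is enough. The exception is not triggered, since the operative events occurred in Thornmont, not Istdora. Condition met.
  → The court lacks jurisdiction.
The Morholm Court of Common Pleas:
  (a) No defendant resides in Morholm (they reside in Wynstead, Norfield). Condition not met.
  (b) The plaintiff resides in Wynstead, which is not Morholm, so one alternative holds. The carve-out does not apply: the operative events occurred in Thornmont, not Morholm. Condition met.
  (c) No party resides in Morholm. The proviso rescues it, though: the claim is a property claim. Met.
  (d) The amount in controversy is USD 13,250, which meets the USD 13,000 floor, which satisfies one of the alternatives. Condition met.
  → No jurisdiction.
The Morholm Regional Court:
  (a) The amount in controversy is $13,250, which meets the USD 10,000 floor, so this disjunct is met. Met.
  (b) The plaintiff resides in Wynstead, which is not Norfield, so one alternative holds. Condition met.
  (c) The amount in controversy is USD 13,250, within the $500,000 ceiling, so one alternative holds. Met.
  (d) The property lies in Thornmont, not Morholm. Not met.
  → Not every requirement is met — no jurisdiction.
The Civil Court of Rhostead:
  (a) The plaintiff resides in Wynstead, which is not Rhostead. Met.
  (b) The corporate defendant(s) have their principal place of business in Norfield, Wynstead, not Rhostead. But the claim is a property claim, and the 'unless' clause therefore excuses the requirement. Condition met.
  (c) No defendant resides in Rhostead (they reside in Wynstead, Norfield); no such written consent has been filed — no alternative holds. The proviso rescues it, though: the claim is a property claim. Condition met.
  (d) The amount in controversy is USD 13,250, within the 15,000 dollars ceiling — that alternative is enough. Satisfied.
  (e) The corporate defendant(s) are organised in Palmont, Thornmont, not Rhostead; the claim is a property claim, not a contract claim — none of the alternatives is met. The proviso offers no rescue either, since no defendant resides in Rhostead (they reside in Wynstead, Norfield). Condition not met.
  → No jurisdiction.
No court satisfies all of its conditions.

0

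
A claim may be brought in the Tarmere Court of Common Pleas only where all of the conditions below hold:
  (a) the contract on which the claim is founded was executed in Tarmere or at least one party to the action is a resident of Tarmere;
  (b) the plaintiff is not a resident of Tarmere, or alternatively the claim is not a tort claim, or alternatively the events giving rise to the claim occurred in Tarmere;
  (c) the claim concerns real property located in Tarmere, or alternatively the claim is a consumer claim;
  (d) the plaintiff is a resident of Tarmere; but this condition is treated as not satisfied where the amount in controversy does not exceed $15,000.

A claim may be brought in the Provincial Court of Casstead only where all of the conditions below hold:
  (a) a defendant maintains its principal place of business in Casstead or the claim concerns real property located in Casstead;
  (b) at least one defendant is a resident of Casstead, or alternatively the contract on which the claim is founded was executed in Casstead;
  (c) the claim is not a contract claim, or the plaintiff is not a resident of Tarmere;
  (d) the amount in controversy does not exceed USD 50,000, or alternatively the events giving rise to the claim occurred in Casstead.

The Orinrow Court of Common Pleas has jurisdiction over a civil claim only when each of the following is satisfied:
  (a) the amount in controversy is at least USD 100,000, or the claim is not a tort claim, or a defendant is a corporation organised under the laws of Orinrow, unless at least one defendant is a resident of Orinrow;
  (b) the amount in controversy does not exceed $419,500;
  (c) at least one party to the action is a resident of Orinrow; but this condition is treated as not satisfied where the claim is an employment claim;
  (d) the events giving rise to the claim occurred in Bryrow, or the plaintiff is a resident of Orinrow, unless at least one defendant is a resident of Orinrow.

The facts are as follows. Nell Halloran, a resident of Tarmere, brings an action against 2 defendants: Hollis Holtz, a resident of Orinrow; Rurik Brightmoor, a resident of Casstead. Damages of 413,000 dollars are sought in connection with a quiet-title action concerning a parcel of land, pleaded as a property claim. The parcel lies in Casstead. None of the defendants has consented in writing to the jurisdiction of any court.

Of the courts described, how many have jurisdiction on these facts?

2

The Tarmere Court of Common Pleas:
  (a) Nell Halloran resides in Tarmere, so this disjunct is met. Condition met.
  (b) The claim is a property claim, not a tort claim — that alternative is enough. Met.
  (c) The property lies in Casstead, not Tarmere; the claim is a property claim, not a consumer claim — every alternative fails. Not satisfied.
  (d) The plaintiff resides in Tarmere. The exception is not triggered, since the amount in controversy is 413,000 dollars, above the USD 15,000 ceiling. Met.
  → At least one condition fails; no jurisdiction.
The Provincial Court of Casstead:
  (a) The property lies in Casstead, so this disjunct is met. Met.
  (b) Rurik Brightmoor resides in Casstead, so this disjunct is met. Satisfied.
  (c) The claim is a property claim, not a contract claim, which satisfies one of the alternatives. Condition met.
  (d) The operative events occurred in Casstead, which satisfies one of the alternatives. Satisfied.
  → Jurisdiction lies.
The Orinrow Court of Common Pleas:
  (a) The amount in controversy is $413,000, which meets the USD 100,000 floor — that alternative is enough. Satisfied.
  (b) The amount in controversy is 413,000 dollars, within the USD 419,500 ceiling. Met.
  (c) Hollis Holtz resides in Orinrow. And the carve-out is inapplicable — the claim is a property claim, not an employment claim. Condition met.
  (d) The operative events occurred in Casstead, not Bryrow; the plaintiff resides in Tarmere, not Orinrow — no alternative holds. But Hollis Holtz resides in Orinrow, and the 'unless' clause therefore excuses the requirement. Condition met.
  → The court has jurisdiction.
Courts with jurisdiction: the Provincial Court of Casstead, the Orinrow Court of Common Pleas — 2 in total.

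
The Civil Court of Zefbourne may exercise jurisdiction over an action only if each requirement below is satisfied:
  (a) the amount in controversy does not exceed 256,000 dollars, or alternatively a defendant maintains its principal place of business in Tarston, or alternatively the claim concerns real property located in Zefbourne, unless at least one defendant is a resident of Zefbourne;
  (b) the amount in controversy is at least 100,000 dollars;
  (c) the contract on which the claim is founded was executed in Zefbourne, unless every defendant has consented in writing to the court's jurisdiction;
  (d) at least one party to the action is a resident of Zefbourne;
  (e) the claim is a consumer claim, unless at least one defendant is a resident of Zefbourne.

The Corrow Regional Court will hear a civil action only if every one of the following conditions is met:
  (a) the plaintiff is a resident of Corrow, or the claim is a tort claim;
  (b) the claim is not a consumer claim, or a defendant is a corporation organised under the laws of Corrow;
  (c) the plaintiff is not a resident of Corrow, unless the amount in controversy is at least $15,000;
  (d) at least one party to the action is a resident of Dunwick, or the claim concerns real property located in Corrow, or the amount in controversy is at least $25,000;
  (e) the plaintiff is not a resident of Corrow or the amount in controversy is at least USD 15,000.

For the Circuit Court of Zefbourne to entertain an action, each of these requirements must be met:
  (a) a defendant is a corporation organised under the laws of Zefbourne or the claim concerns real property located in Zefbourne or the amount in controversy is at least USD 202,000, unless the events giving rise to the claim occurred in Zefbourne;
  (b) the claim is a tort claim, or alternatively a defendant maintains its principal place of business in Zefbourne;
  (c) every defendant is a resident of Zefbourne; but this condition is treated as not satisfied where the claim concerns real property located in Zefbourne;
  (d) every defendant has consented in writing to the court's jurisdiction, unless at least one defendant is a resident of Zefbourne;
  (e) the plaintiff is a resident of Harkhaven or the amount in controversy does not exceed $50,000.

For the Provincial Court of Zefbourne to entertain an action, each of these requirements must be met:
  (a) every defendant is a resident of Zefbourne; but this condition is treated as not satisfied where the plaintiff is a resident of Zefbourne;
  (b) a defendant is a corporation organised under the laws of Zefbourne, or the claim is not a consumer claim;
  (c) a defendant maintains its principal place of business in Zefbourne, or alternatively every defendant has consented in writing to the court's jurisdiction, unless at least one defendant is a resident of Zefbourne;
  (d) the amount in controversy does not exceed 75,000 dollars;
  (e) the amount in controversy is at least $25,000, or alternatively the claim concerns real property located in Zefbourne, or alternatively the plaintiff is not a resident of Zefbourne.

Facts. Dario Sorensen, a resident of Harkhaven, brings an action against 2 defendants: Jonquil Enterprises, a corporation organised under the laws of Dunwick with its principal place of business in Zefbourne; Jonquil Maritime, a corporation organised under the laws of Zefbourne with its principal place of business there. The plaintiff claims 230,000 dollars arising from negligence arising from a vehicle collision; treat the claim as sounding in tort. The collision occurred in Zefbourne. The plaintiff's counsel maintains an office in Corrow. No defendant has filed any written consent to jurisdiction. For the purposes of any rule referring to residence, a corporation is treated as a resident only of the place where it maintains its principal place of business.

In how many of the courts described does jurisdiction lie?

2

The Civil Court of Zefbourne:
  (a) The amount in controversy is $230,000, within the $256,000 ceiling, so one alternative holds. Met.
  (b) The amount in controversy is USD 230,000, which meets the 100,000 dollars floor. Condition met.
  (c) No contract (and hence no place of execution) is alleged. The proviso offers no rescue either, since no such written consent has been filed. Condition not met.
  (d) Jonquil Enterprises resides in Zefbourne. Satisfied.
  (e) The claim is a tort claim, not a consumer claim. The proviso rescues it, though: Jonquil Enterprises resides in Zefbourne. Condition met.
  → The court lacks jurisdiction.
The Corrow Regional Court:
  (a) The claim is a tort claim, so this disjunct is met. Satisfied.
  (b) The claim is a tort claim, not a consumer claim, so one alternative holds. Satisfied.
  (c) The plaintiff resides in Harkhaven, which is not Corrow. Satisfied.
  (d) The amount in controversy is 230,000 dollars, which meets the USD 25,000 floor, which satisfies one of the alternatives. Condition met.
  (e) The plaintiff resides in Harkhaven, which is not Corrow, so this disjunct is met. Satisfied.
  → Every requirement is satisfied — jurisdiction.
The Circuit Court of Zefbourne:
  (a) Jonquil Maritime is organised under the laws of Zefbourne, which satisfies one of the alternatives. Satisfied.
  (b) The claim is a tort claim, which satisfies one of the alternatives. Met.
  (c) The defendants reside as follows — Jonquil Enterprises in Zefbourne, Jonquil Maritime in Zefbourne — all in Zefbourne. The exception is not triggered, since the claim does not concern real property. Met.
  (d) No such written consent has been filed. But Jonquil Enterprises resides in Zefbourne, and the 'unless' clause therefore excuses the requirement. Condition met.
  (e) The plaintiff resides in Harkhaven, which satisfies one of the alternatives. Met.
  → All conditions met; jurisdiction exists.
The Provincial Court of Zefbourne:
  (a) The defendants reside as follows — Jonquil Enterprises in Zefbourne, Jonquil Maritime in Zefbourne — all in Zefbourne. The exception is not triggered, since the plaintiff resides in Harkhaven, not Zefbourne. Satisfied.
  (b) Jonquil Maritime is organised under the laws of Zefbourne, which satisfies one of the alternatives. Condition met.
  (c) Jonquil Enterprises has its principal place of business in Zefbourne, which satisfies one of the alternatives. Condition met.
  (d) The amount in controversy is $230,000, above the USD 75,000 ceiling. Not satisfied.
  (e) The amount in controversy is $230,000, which meets the 25,000 dollars floor, so this disjunct is met. Condition met.
  → The court lacks jurisdiction.
Courts with jurisdiction: the Corrow Regional Court, the Circuit Court of Zefbourne — 2 in total.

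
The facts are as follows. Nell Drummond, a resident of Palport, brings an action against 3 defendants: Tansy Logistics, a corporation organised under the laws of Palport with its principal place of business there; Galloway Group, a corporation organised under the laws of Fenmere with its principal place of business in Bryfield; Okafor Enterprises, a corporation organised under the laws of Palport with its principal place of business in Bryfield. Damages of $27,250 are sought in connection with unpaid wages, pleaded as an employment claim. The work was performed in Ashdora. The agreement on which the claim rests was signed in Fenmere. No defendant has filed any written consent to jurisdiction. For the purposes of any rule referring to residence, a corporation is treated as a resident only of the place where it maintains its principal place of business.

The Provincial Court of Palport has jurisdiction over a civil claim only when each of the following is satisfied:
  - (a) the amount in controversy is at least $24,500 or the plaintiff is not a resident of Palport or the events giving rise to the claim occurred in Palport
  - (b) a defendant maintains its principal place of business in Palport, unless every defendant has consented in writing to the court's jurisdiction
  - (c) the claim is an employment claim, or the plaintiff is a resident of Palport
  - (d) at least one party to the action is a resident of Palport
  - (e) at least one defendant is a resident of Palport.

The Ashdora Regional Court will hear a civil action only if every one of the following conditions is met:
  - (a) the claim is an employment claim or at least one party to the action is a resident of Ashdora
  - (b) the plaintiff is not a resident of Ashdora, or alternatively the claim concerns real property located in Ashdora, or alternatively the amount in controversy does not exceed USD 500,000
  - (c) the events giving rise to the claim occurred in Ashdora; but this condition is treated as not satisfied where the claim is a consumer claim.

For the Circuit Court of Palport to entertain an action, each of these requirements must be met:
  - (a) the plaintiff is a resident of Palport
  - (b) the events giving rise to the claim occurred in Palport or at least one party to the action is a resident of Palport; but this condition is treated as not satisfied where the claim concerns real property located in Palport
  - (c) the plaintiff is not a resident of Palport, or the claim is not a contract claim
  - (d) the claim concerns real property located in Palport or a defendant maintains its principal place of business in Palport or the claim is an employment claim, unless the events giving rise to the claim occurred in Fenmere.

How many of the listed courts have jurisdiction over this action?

The Provincial Court of Palport:
  (a) The amount in controversy is USD 27,250, which meets the $24,500 floor, so this disjunct is met. Met.
  (b) Tansy Logistics has its principal place of business in Palport. Satisfied.
  (c) The claim is an employment claim, which satisfies one of the alternatives. Condition met.
  (d) Nell Drummond resides in Palport. Condition met.
  (e) Tansy Logistics resides in Palport. Met.
  → The court has jurisdiction.
The Ashdora Regional Court:
  (a) The claim is an employment claim, so one alternative holds. Satisfied.
  (b) The plaintiff resides in Palport, which is not Ashdora — that alternative is enough. Met.
  (c) The operative events occurred in Ashdora. And the carve-out is inapplicable — the claim is an employment claim, not a consumer claim. Condition met.
  → The court has jurisdiction.
The Circuit Court of Palport:
  (a) The plaintiff resides in Palport. Condition met.
  (b) Nell Drummond resides in Palport, so one alternative holds. The carve-out does not apply: the claim does not concern real property. Met.
  (c) The claim is an employment claim, not a contract claim, so this disjunct is met. Satisfied.
  (d) Tansy Logistics has its principal place of business in Palport, so one alternative holds. Satisfied.
  → Every requirement is satisfied — jurisdiction.
Courts with jurisdiction: the Provincial Court of Palport, the Ashdora Regional Court, the Circuit Court of Palport — 3 in total.

3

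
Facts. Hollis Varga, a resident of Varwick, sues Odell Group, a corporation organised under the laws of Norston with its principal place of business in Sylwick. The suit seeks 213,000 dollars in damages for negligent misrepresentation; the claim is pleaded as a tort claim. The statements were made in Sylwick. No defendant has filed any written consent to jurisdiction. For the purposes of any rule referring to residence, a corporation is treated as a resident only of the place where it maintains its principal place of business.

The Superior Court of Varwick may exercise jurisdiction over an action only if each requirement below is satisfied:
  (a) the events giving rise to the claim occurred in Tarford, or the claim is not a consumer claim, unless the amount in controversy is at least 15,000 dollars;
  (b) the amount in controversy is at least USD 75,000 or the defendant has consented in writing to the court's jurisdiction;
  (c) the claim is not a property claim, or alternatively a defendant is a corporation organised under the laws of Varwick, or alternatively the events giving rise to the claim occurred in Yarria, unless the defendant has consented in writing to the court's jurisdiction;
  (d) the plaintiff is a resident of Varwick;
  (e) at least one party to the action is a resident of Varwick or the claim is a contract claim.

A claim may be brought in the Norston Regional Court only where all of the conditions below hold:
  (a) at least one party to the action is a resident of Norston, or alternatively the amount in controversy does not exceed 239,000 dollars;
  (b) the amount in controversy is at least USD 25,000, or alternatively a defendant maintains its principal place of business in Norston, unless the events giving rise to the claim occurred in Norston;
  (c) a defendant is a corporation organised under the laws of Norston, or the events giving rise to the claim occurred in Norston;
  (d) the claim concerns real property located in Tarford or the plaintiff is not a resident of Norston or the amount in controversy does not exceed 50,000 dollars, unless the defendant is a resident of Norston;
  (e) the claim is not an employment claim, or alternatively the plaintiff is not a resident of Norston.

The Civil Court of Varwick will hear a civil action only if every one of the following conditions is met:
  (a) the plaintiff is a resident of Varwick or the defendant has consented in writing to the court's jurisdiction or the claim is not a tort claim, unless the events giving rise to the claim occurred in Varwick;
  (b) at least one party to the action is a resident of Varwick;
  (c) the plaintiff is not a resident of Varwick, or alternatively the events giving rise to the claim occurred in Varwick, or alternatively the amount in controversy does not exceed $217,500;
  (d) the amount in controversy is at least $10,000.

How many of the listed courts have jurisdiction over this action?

The Superior Court of Varwick:
  (a) The claim is a tort claim, not a consumer claim, which satisfies one of the alternatives. Condition met.
  (b) The amount in controversy is 213,000 dollars, which meets the USD 75,000 floor, so this disjunct is met. Condition met.
  (c) The claim is a tort claim, not a property claim — that alternative is enough. Met.
  (d) The plaintiff resides in Varwick. Met.
  (e) Hollis Varga resides in Varwick — that alternative is enough. Satisfied.
  → Jurisdiction lies.
The Norston Regional Court:
  (a) The amount in controversy is USD 213,000, within the $239,000 ceiling, which satisfies one of the alternatives. Satisfied.
  (b) The amount in controversy is $213,000, which meets the 25,000 dollars floor, so this disjunct is met. Satisfied.
  (c) Odell Group is organised under the laws of Norston — that alternative is enough. Satisfied.
  (d) The plaintiff resides in Varwick, which is not Norston, so one alternative holds. Satisfied.
  (e) The claim is a tort claim, not an employment claim — that alternative is enough. Met.
  → Jurisdiction lies.
The Civil Court of Varwick:
  (a) The plaintiff resides in Varwick, so this disjunct is met. Condition met.
  (b) Hollis Varga resides in Varwick. Satisfied.
  (c) The amount in controversy is 213,000 dollars, within the USD 217,500 ceiling, so this disjunct is met. Satisfied.
  (d) The amount in controversy is USD 213,000, which meets the USD 10,000 floor. Satisfied.
  → Every requirement is satisfied — jurisdiction.
Courts with jurisdiction: the Superior Court of Varwick, the Norston Regional Court, the Civil Court of Varwick — 3 in total.

3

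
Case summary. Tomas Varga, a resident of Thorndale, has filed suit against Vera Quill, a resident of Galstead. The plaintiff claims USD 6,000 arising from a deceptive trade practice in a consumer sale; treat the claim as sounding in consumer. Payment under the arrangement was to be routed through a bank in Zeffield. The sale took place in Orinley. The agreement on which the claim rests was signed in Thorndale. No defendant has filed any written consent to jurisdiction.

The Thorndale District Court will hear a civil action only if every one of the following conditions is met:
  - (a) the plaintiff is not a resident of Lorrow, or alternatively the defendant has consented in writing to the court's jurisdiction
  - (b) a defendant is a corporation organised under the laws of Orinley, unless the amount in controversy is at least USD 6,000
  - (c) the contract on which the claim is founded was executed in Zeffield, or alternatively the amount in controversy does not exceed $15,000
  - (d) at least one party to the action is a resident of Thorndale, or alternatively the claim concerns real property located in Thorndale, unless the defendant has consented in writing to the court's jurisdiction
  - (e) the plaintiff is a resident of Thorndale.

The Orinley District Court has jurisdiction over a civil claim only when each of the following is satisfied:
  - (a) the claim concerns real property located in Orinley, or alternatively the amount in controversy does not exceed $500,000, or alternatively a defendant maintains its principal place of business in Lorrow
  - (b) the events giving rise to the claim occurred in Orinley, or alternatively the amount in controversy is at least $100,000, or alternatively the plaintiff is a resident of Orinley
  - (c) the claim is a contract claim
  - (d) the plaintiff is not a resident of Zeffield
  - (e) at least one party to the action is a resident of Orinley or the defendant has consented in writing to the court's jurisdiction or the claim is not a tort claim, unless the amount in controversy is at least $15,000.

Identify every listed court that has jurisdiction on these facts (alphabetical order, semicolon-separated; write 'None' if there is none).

the Thorndale District Court

The Thorndale District Court:
  (a) The plaintiff resides in Thorndale, which is not Lorrow — that alternative is enough. Met.
  (b) No defendant is a corporation. But the amount in controversy is 6,000 dollars, which meets the 6,000 dollars floor, and the 'unless' clause therefore excuses the requirement. Met.
  (c) The amount in controversy is 6,000 dollars, within the USD 15,000 ceiling, so this disjunct is met. Satisfied.
  (d) Tomas Varga resides in Thorndale, so one alternative holds. Satisfied.
  (e) The plaintiff resides in Thorndale. Satisfied.
  → Every requirement is satisfied — jurisdiction.
The Orinley District Court:
  (a) The amount in controversy is USD 6,000, within the $500,000 ceiling, so this disjunct is met. Satisfied.
  (b) The operative events occurred in Orinley, so one alternative holds. Condition met.
  (c) The claim is a consumer claim, not a contract claim. Condition not met.
  (d) The plaintiff resides in Thorndale, which is not Zeffield. Met.
  (e) The claim is a consumer claim, not a tort claim, so this disjunct is met. Condition met.
  → No jurisdiction.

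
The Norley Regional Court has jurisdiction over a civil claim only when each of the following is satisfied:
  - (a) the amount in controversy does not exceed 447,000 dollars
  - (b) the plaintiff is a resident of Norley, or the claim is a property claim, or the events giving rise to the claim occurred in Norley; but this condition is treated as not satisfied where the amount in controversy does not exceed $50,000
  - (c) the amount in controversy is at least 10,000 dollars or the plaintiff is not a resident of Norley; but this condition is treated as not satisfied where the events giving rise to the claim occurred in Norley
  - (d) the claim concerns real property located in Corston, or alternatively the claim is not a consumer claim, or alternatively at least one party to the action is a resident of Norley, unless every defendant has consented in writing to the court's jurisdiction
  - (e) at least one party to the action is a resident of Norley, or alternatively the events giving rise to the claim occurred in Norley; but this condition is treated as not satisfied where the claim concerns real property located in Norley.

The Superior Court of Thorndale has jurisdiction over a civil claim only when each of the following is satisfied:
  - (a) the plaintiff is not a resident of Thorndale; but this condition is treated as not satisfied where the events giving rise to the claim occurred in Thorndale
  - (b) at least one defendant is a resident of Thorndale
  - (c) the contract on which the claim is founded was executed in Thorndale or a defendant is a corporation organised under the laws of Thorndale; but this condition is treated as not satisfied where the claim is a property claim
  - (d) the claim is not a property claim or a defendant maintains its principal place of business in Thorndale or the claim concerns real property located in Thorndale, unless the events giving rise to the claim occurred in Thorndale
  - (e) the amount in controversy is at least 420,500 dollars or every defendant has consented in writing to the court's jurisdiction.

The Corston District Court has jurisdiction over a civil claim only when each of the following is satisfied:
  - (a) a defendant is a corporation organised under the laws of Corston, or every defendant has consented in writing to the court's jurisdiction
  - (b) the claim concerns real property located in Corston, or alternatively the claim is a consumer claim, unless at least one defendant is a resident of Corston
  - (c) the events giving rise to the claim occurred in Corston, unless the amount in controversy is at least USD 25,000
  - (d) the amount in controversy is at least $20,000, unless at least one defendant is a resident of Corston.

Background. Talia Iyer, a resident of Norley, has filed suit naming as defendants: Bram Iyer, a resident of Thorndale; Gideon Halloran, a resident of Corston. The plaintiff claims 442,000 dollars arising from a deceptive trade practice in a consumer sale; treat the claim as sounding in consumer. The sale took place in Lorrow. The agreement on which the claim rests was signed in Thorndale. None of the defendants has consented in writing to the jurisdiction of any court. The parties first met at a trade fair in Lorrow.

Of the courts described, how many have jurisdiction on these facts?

The Norley Regional Court:
  (a) The amount in controversy is USD 442,000, within the $447,000 ceiling. Satisfied.
  (b) The plaintiff resides in Norley, which satisfies one of the alternatives. The exception is not triggered, since the amount in controversy is 442,000 dollars, above the USD 50,000 ceiling. Met.
  (c) The amount in controversy is $442,000, which meets the $10,000 floor, so one alternative holds. The carve-out does not apply: the operative events occurred in Lorrow, not Norley. Condition met.
  (d) Talia Iyer resides in Norley, so one alternative holds. Satisfied.
  (e) Talia Iyer resides in Norley, which satisfies one of the alternatives. And the carve-out is inapplicable — the claim does not concern real property. Satisfied.
  → The court has jurisdiction.
The Superior Court of Thorndale:
  (a) The plaintiff resides in Norley, which is not Thorndale. And the carve-out is inapplicable — the operative events occurred in Lorrow, not Thorndale. Satisfied.
  (b) Bram Iyer resides in Thorndale. Met.
  (c) The contract was executed in Thorndale, so this disjunct is met. The carve-out does not apply: the claim is a consumer claim, not a property claim. Satisfied.
  (d) The claim is a consumer claim, not a property claim, so this disjunct is met. Satisfied.
  (e) The amount in controversy is USD 442,000, which meets the 420,500 dollars floor, so one alternative holds. Satisfied.
  → Every requirement is satisfied — jurisdiction.
The Corston District Court:
  (a) No defendant is a corporation; no such written consent has been filed — every alternative fails. Condition not met.
  (b) The claim is a consumer claim, so one alternative holds. Satisfied.
  (c) The operative events occurred in Lorrow, not Corston. But the amount in controversy is 442,000 dollars, which meets the 25,000 dollars floor, and the 'unless' clause therefore excuses the requirement. Met.
  (d) The amount in controversy is $442,000, which meets the USD 20,000 floor. Met.
  → At least one condition fails; no jurisdiction.
Courts with jurisdiction: the Norley Regional Court, the Superior Court of Thorndale — 2 in total.

2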